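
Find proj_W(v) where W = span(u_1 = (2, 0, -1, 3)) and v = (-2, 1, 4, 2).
proj_W(v) = (-2/7, 0, 1/7, -3/7)

Set up U = [u_1 | ... | u_1] ∈ R^(4×1). The projector onto W = col(U) is P = U (U^T U)^(-1) U^T.
Compute U^T U =
  [14],
and U^T v = (-2).
Solve U^T U · c = U^T v for the coefficients: c = (-1/7). The projection is proj_W(v) = U c.
Check: (v - proj_W(v)) · u_1 = 0  (should be 0).
Result: proj_W(v) = (-2/7, 0, 1/7, -3/7).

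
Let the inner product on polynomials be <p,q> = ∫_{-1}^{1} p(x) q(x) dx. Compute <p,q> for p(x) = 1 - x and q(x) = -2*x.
<p,q> = 4/3

Expand the product: p(x)·q(x) = 2*x^2 - 2*x.
∫_{-1}^{1} of each monomial x^k gives [2/(k+1) if k even, 0 if k odd]. Integrating term-by-term (or equivalently evaluating the antiderivative F(x) = 2*x^3/3 - x^2 at the endpoints):
  F(1) − F(−1) = -1/3 − (-5/3) = 4/3.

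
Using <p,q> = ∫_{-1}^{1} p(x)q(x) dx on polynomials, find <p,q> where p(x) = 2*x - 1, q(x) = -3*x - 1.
<p,q> = -2

Expand the product: p(x)·q(x) = -6*x^2 + x + 1.
∫_{-1}^{1} of each monomial x^k gives [2/(k+1) if k even, 0 if k odd]. Integrating term-by-term (or equivalently evaluating the antiderivative F(x) = -2*x^3 + x^2/2 + x at the endpoints):
  F(1) − F(−1) = -1/2 − (3/2) = -2.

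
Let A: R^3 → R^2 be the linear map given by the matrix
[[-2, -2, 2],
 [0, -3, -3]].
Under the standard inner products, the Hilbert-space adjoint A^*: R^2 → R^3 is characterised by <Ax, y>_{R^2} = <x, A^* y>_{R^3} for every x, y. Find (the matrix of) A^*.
A^* = A^T =
[[-2, 0],
 [-2, -3],
 [2, -3]]

For real matrices with standard dot products, the defining identity <Ax, y> = <x, A^* y> gives (Ax)^T y = x^T (A^*) y, i.e. x^T A^T y = x^T (A^*) y. Since this holds for all x, y, we must have A^* = A^T. Therefore
A^* =
[[-2, 0],
 [-2, -3],
 [2, -3]].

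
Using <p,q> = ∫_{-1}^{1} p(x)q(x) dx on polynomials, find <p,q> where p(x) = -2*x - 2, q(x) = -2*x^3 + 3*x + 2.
<p,q> = -52/5

Expand the product: p(x)·q(x) = 4*x^4 + 4*x^3 - 6*x^2 - 10*x - 4.
∫_{-1}^{1} of each monomial x^k gives [2/(k+1) if k even, 0 if k odd]. Integrating term-by-term (or equivalently evaluating the antiderivative F(x) = 4*x^5/5 + x^4 - 2*x^3 - 5*x^2 - 4*x at the endpoints):
  F(1) − F(−1) = -46/5 − (6/5) = -52/5.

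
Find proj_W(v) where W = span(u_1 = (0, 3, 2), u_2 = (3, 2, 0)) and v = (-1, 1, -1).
proj_W(v) = (-3/7, 1/7, 2/7)

Set up U = [u_1 | ... | u_2] ∈ R^(3×2). The projector onto W = col(U) is P = U (U^T U)^(-1) U^T.
Compute U^T U =
  [13, 6]
  [6, 13],
and U^T v = (1, -1).
Solve U^T U · c = U^T v for the coefficients: c = (1/7, -1/7). The projection is proj_W(v) = U c.
Check: (v - proj_W(v)) · u_1 = 0  (should be 0).
Check: (v - proj_W(v)) · u_2 = 0  (should be 0).
Result: proj_W(v) = (-3/7, 1/7, 2/7).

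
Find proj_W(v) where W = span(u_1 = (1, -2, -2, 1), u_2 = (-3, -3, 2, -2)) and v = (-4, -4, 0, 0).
proj_W(v) = (-580/251, -1108/251, 152/251, -328/251)

Set up U = [u_1 | ... | u_2] ∈ R^(4×2). The projector onto W = col(U) is P = U (U^T U)^(-1) U^T.
Compute U^T U =
  [10, -3]
  [-3, 26],
and U^T v = (4, 24).
Solve U^T U · c = U^T v for the coefficients: c = (176/251, 252/251). The projection is proj_W(v) = U c.
Check: (v - proj_W(v)) · u_1 = 0  (should be 0).
Check: (v - proj_W(v)) · u_2 = 0  (should be 0).
Result: proj_W(v) = (-580/251, -1108/251, 152/251, -328/251).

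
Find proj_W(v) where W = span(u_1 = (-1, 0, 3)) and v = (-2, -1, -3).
proj_W(v) = (7/10, 0, -21/10)

Set up U = [u_1 | ... | u_1] ∈ R^(3×1). The projector onto W = col(U) is P = U (U^T U)^(-1) U^T.
Compute U^T U =
  [10],
and U^T v = (-7).
Solve U^T U · c = U^T v for the coefficients: c = (-7/10). The projection is proj_W(v) = U c.
Check: (v - proj_W(v)) · u_1 = 0  (should be 0).
Result: proj_W(v) = (7/10, 0, -21/10).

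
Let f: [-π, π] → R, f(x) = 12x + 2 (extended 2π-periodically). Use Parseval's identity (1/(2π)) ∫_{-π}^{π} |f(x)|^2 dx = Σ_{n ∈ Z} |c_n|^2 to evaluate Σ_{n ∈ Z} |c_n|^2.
Σ |c_n|^2 = 48π^2 + 4

Expand and integrate term by term over [-π, π]:
  ∫ (12x)^2 dx = 144·(2π^3/3); ∫ 2·12·(2)·x dx = 0 (odd integrand); ∫ 2^2 dx = 4·2π.
So (1/(2π)) ∫_{-π}^{π} (12x + 2)^2 dx = 144π^2/3 + 4 = 48π^2 + 4.
Parseval ⇒ Σ |c_n|^2 = 48π^2 + 4.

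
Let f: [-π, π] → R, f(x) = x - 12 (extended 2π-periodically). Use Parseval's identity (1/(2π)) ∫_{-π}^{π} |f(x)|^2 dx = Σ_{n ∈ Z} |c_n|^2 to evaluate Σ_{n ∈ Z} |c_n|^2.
Σ |c_n|^2 = π^2/3 + 144

Expand and integrate term by term over [-π, π]:
  ∫ (x)^2 dx = 1·(2π^3/3); ∫ 2·1·(-12)·x dx = 0 (odd integrand); ∫ (-12)^2 dx = 144·2π.
So (1/(2π)) ∫_{-π}^{π} (x - 12)^2 dx = 1π^2/3 + 144 = π^2/3 + 144.
Parseval ⇒ Σ |c_n|^2 = π^2/3 + 144.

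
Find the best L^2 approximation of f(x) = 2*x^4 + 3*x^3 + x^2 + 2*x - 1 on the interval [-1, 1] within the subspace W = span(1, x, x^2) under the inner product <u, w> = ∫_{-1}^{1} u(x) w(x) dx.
g(x) = 19*x^2/7 + 19*x/5 - 41/35

The best approximation g ∈ W is the orthogonal projection of f onto W. Writing g = a_0 + a_1 x + a_2 x^2, the coefficients solve the normal equations G · a = b where
  G_{ij} = <φ_i, φ_j> and b_i = <f, φ_i>, with φ_0 = 1, φ_1 = x, φ_2 = x^2.
G =
  [2, 0, 2/3]
  [0, 2/3, 0]
  [2/3, 0, 2/5],
b = (-8/15, 38/15, 32/105).
Solving gives a_0 = -41/35, a_1 = 19/5, a_2 = 19/7, so
  g(x) = 19*x^2/7 + 19*x/5 - 41/35.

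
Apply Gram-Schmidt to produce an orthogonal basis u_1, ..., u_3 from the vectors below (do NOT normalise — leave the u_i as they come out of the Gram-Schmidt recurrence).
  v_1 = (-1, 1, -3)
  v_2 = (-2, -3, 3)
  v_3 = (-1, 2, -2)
Orthogonal basis:
  u_1 = (-1, 1, -3)
  u_2 = (-32/11, -23/11, 3/11)
  u_3 = (-42/71, 63/71, 35/71)

Apply the Gram-Schmidt recurrence
  u_1 = v_1
  u_i = v_i − Σ_{j<i} ((v_i · u_j) / (u_j · u_j)) · u_j.

Step by step this gives:
  u_1 = (-1, 1, -3)
  u_2 = (-32/11, -23/11, 3/11)
  u_3 = (-42/71, 63/71, 35/71)

Orthogonality check:
  u_2 · u_1 = 0 (should be 0)
  u_3 · u_1 = 0 (should be 0)
  u_3 · u_2 = 0 (should be 0)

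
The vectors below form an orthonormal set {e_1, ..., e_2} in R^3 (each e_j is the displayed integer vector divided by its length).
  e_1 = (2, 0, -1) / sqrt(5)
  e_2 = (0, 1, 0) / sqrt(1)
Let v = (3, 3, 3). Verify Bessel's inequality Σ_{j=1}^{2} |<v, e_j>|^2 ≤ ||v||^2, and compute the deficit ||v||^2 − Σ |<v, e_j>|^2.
Σ |<v, e_j>|^2 = 54/5; ||v||^2 = 27; deficit = 81/5

Write each e_j = u_j / sqrt(<u_j, u_j>) where u_j is the displayed integer vector. Then <v, e_j> = <v, u_j> / sqrt(<u_j, u_j>), so |<v, e_j>|^2 = <v, u_j>^2 / <u_j, u_j>.
Coefficients: <v, e_1> = 3/sqrt(5), <v, e_2> = 3/sqrt(1).
Square and sum: Σ |<v, e_j>|^2 = 54/5.
Compute ||v||^2 = v·v = 27.
Deficit = 27 − 54/5 = 81/5 ≥ 0, confirming Bessel's inequality. (The deficit equals ||v − Σ <v,e_j> e_j||^2, the squared distance from v to span{e_j}.)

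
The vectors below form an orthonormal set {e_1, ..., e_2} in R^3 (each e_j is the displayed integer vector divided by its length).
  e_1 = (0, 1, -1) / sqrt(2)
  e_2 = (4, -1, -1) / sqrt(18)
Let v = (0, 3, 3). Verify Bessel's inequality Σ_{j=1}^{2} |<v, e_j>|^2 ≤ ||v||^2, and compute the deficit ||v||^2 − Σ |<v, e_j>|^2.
Σ |<v, e_j>|^2 = 2; ||v||^2 = 18; deficit = 16

Write each e_j = u_j / sqrt(<u_j, u_j>) where u_j is the displayed integer vector. Then <v, e_j> = <v, u_j> / sqrt(<u_j, u_j>), so |<v, e_j>|^2 = <v, u_j>^2 / <u_j, u_j>.
Coefficients: <v, e_1> = 0/sqrt(2), <v, e_2> = -6/sqrt(18).
Square and sum: Σ |<v, e_j>|^2 = 2.
Compute ||v||^2 = v·v = 18.
Deficit = 18 − 2 = 16 ≥ 0, confirming Bessel's inequality. (The deficit equals ||v − Σ <v,e_j> e_j||^2, the squared distance from v to span{e_j}.)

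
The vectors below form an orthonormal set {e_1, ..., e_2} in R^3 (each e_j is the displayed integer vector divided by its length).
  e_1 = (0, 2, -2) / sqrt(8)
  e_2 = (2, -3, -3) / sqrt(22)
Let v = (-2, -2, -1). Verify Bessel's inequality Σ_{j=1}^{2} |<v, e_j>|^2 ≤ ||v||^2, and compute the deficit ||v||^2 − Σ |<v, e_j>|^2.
Σ |<v, e_j>|^2 = 18/11; ||v||^2 = 9; deficit = 81/11

Write each e_j = u_j / sqrt(<u_j, u_j>) where u_j is the displayed integer vector. Then <v, e_j> = <v, u_j> / sqrt(<u_j, u_j>), so |<v, e_j>|^2 = <v, u_j>^2 / <u_j, u_j>.
Coefficients: <v, e_1> = -2/sqrt(8), <v, e_2> = 5/sqrt(22).
Square and sum: Σ |<v, e_j>|^2 = 18/11.
Compute ||v||^2 = v·v = 9.
Deficit = 9 − 18/11 = 81/11 ≥ 0, confirming Bessel's inequality. (The deficit equals ||v − Σ <v,e_j> e_j||^2, the squared distance from v to span{e_j}.)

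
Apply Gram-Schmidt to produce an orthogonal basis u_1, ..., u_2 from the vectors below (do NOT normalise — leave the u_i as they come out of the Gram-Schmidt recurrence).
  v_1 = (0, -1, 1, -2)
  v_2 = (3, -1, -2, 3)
Orthogonal basis:
  u_1 = (0, -1, 1, -2)
  u_2 = (3, -13/6, -5/6, 2/3)

Apply the Gram-Schmidt recurrence
  u_1 = v_1
  u_i = v_i − Σ_{j<i} ((v_i · u_j) / (u_j · u_j)) · u_j.

Step by step this gives:
  u_1 = (0, -1, 1, -2)
  u_2 = (3, -13/6, -5/6, 2/3)

Orthogonality check:
  u_2 · u_1 = 0 (should be 0)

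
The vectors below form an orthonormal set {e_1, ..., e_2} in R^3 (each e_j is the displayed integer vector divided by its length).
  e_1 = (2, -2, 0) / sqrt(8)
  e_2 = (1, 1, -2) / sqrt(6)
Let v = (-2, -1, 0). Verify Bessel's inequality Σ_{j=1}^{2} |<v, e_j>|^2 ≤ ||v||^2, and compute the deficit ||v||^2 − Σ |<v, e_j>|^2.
Σ |<v, e_j>|^2 = 2; ||v||^2 = 5; deficit = 3

Write each e_j = u_j / sqrt(<u_j, u_j>) where u_j is the displayed integer vector. Then <v, e_j> = <v, u_j> / sqrt(<u_j, u_j>), so |<v, e_j>|^2 = <v, u_j>^2 / <u_j, u_j>.
Coefficients: <v, e_1> = -2/sqrt(8), <v, e_2> = -3/sqrt(6).
Square and sum: Σ |<v, e_j>|^2 = 2.
Compute ||v||^2 = v·v = 5.
Deficit = 5 − 2 = 3 ≥ 0, confirming Bessel's inequality. (The deficit equals ||v − Σ <v,e_j> e_j||^2, the squared distance from v to span{e_j}.)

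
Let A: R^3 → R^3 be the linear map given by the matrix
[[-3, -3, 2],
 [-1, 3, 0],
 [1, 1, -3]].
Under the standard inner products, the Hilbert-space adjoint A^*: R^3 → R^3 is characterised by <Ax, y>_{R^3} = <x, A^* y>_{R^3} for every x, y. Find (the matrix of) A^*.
A^* = A^T =
[[-3, -1, 1],
 [-3, 3, 1],
 [2, 0, -3]]

For real matrices with standard dot products, the defining identity <Ax, y> = <x, A^* y> gives (Ax)^T y = x^T (A^*) y, i.e. x^T A^T y = x^T (A^*) y. Since this holds for all x, y, we must have A^* = A^T. Therefore
A^* =
[[-3, -1, 1],
 [-3, 3, 1],
 [2, 0, -3]].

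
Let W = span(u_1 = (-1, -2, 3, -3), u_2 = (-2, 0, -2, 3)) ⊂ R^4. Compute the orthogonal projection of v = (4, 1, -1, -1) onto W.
proj_W(v) = (263/74, 73/37, -29/74, -33/37)

Set up U = [u_1 | ... | u_2] ∈ R^(4×2). The projector onto W = col(U) is P = U (U^T U)^(-1) U^T.
Compute U^T U =
  [23, -13]
  [-13, 17],
and U^T v = (-6, -9).
Solve U^T U · c = U^T v for the coefficients: c = (-73/74, -95/74). The projection is proj_W(v) = U c.
Check: (v - proj_W(v)) · u_1 = 0  (should be 0).
Check: (v - proj_W(v)) · u_2 = 0  (should be 0).
Result: proj_W(v) = (263/74, 73/37, -29/74, -33/37).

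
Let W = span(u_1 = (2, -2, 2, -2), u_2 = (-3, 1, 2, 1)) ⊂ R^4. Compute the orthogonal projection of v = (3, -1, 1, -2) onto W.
proj_W(v) = (44/17, -94/51, 37/51, -94/51)

Set up U = [u_1 | ... | u_2] ∈ R^(4×2). The projector onto W = col(U) is P = U (U^T U)^(-1) U^T.
Compute U^T U =
  [16, -6]
  [-6, 15],
and U^T v = (14, -10).
Solve U^T U · c = U^T v for the coefficients: c = (25/34, -19/51). The projection is proj_W(v) = U c.
Check: (v - proj_W(v)) · u_1 = 0  (should be 0).
Check: (v - proj_W(v)) · u_2 = 0  (should be 0).
Result: proj_W(v) = (44/17, -94/51, 37/51, -94/51).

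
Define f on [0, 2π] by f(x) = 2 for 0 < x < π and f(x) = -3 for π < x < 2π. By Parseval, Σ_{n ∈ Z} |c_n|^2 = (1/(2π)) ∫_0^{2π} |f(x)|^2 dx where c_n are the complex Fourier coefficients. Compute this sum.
Σ |c_n|^2 = 13/2

Parseval equates the L^2 energy of f (normalised by 1/(2π)) with the ℓ^2 sum of its Fourier coefficients: (1/(2π)) ∫_0^{2π} |f|^2 = Σ |c_n|^2.
Compute the left side: (1/(2π)) [∫_0^π 2^2 dx + ∫_π^{2π} (-3)^2 dx] = (1/(2π)) · (4π + 9π) = (4 + 9)/2 = 13/2.
So Σ_{n ∈ Z} |c_n|^2 = 13/2.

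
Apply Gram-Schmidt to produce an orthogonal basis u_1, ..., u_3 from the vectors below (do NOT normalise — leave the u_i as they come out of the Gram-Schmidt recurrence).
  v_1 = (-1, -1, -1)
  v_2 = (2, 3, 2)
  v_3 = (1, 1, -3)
Orthogonal basis:
  u_1 = (-1, -1, -1)
  u_2 = (-1/3, 2/3, -1/3)
  u_3 = (2, 0, -2)

Apply the Gram-Schmidt recurrence
  u_1 = v_1
  u_i = v_i − Σ_{j<i} ((v_i · u_j) / (u_j · u_j)) · u_j.

Step by step this gives:
  u_1 = (-1, -1, -1)
  u_2 = (-1/3, 2/3, -1/3)
  u_3 = (2, 0, -2)

Orthogonality check:
  u_2 · u_1 = 0 (should be 0)
  u_3 · u_1 = 0 (should be 0)
  u_3 · u_2 = 0 (should be 0)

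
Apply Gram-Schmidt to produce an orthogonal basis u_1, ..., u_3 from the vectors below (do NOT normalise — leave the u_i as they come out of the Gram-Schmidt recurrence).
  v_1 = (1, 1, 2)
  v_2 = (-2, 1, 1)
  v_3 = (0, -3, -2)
Orthogonal basis:
  u_1 = (1, 1, 2)
  u_2 = (-13/6, 5/6, 2/3)
  u_3 = (-9/35, -9/7, 27/35)

Apply the Gram-Schmidt recurrence
  u_1 = v_1
  u_i = v_i − Σ_{j<i} ((v_i · u_j) / (u_j · u_j)) · u_j.

Step by step this gives:
  u_1 = (1, 1, 2)
  u_2 = (-13/6, 5/6, 2/3)
  u_3 = (-9/35, -9/7, 27/35)

Orthogonality check:
  u_2 · u_1 = 0 (should be 0)
  u_3 · u_1 = 0 (should be 0)
  u_3 · u_2 = 0 (should be 0)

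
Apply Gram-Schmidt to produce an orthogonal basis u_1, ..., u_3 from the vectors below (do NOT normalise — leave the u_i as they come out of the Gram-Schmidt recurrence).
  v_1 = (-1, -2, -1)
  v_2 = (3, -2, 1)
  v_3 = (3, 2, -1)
Orthogonal basis:
  u_1 = (-1, -2, -1)
  u_2 = (3, -2, 1)
  u_3 = (8/7, 4/7, -16/7)

Apply the Gram-Schmidt recurrence
  u_1 = v_1
  u_i = v_i − Σ_{j<i} ((v_i · u_j) / (u_j · u_j)) · u_j.

Step by step this gives:
  u_1 = (-1, -2, -1)
  u_2 = (3, -2, 1)
  u_3 = (8/7, 4/7, -16/7)

Orthogonality check:
  u_2 · u_1 = 0 (should be 0)
  u_3 · u_1 = 0 (should be 0)
  u_3 · u_2 = 0 (should be 0)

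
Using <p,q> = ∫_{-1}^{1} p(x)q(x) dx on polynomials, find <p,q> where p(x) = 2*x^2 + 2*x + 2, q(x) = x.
<p,q> = 4/3

Expand the product: p(x)·q(x) = 2*x^3 + 2*x^2 + 2*x.
∫_{-1}^{1} of each monomial x^k gives [2/(k+1) if k even, 0 if k odd]. Integrating term-by-term (or equivalently evaluating the antiderivative F(x) = x^4/2 + 2*x^3/3 + x^2 at the endpoints):
  F(1) − F(−1) = 13/6 − (5/6) = 4/3.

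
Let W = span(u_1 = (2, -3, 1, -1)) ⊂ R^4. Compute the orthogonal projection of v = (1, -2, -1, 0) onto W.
proj_W(v) = (14/15, -7/5, 7/15, -7/15)

Set up U = [u_1 | ... | u_1] ∈ R^(4×1). The projector onto W = col(U) is P = U (U^T U)^(-1) U^T.
Compute U^T U =
  [15],
and U^T v = (7).
Solve U^T U · c = U^T v for the coefficients: c = (7/15). The projection is proj_W(v) = U c.
Check: (v - proj_W(v)) · u_1 = 0  (should be 0).
Result: proj_W(v) = (14/15, -7/5, 7/15, -7/15).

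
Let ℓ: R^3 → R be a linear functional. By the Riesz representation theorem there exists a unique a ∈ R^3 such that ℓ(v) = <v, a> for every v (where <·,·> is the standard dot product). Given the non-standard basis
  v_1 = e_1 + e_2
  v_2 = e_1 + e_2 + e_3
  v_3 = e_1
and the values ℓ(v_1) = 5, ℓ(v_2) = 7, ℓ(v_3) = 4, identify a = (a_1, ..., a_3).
a = (4, 1, 2)

Write a = (a_1, ..., a_3) in the standard basis. For each basis vector v_i, ℓ(v_i) = <v_i, a> is a linear equation in the a_j's. Collect the n equations into a matrix system V a = ℓ, where row i of V is v_i (expressed in the standard basis). Since V is invertible (lower-triangular with 1s on the diagonal, up to permutation), solve by back-substitution:
  V =
[[1, 1, 0],
 [1, 1, 1],
 [1, 0, 0]]
  V a = (5, 7, 4)
Solving gives a = (4, 1, 2).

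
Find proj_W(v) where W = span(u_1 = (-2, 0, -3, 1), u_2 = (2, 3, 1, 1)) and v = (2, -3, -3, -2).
proj_W(v) = (-107/87, -61/29, -77/174, -137/174)

Set up U = [u_1 | ... | u_2] ∈ R^(4×2). The projector onto W = col(U) is P = U (U^T U)^(-1) U^T.
Compute U^T U =
  [14, -6]
  [-6, 15],
and U^T v = (3, -10).
Solve U^T U · c = U^T v for the coefficients: c = (-5/58, -61/87). The projection is proj_W(v) = U c.
Check: (v - proj_W(v)) · u_1 = 0  (should be 0).
Check: (v - proj_W(v)) · u_2 = 0  (should be 0).
Result: proj_W(v) = (-107/87, -61/29, -77/174, -137/174).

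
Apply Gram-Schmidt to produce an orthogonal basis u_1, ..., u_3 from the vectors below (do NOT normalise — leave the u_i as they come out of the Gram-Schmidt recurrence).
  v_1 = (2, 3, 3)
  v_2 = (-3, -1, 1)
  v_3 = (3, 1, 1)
Orthogonal basis:
  u_1 = (2, 3, 3)
  u_2 = (-27/11, -2/11, 20/11)
  u_3 = (42/103, -77/103, 49/103)

Apply the Gram-Schmidt recurrence
  u_1 = v_1
  u_i = v_i − Σ_{j<i} ((v_i · u_j) / (u_j · u_j)) · u_j.

Step by step this gives:
  u_1 = (2, 3, 3)
  u_2 = (-27/11, -2/11, 20/11)
  u_3 = (42/103, -77/103, 49/103)

Orthogonality check:
  u_2 · u_1 = 0 (should be 0)
  u_3 · u_1 = 0 (should be 0)
  u_3 · u_2 = 0 (should be 0)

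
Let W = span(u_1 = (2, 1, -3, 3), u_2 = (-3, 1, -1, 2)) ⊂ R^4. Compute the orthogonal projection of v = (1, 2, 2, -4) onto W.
proj_W(v) = (37/47, -363/329, 695/329, -892/329)

Set up U = [u_1 | ... | u_2] ∈ R^(4×2). The projector onto W = col(U) is P = U (U^T U)^(-1) U^T.
Compute U^T U =
  [23, 4]
  [4, 15],
and U^T v = (-14, -11).
Solve U^T U · c = U^T v for the coefficients: c = (-166/329, -197/329). The projection is proj_W(v) = U c.
Check: (v - proj_W(v)) · u_1 = 0  (should be 0).
Check: (v - proj_W(v)) · u_2 = 0  (should be 0).
Result: proj_W(v) = (37/47, -363/329, 695/329, -892/329).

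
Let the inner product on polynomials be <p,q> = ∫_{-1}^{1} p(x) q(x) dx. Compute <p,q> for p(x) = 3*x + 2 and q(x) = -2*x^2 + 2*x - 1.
<p,q> = -8/3

Expand the product: p(x)·q(x) = -6*x^3 + 2*x^2 + x - 2.
∫_{-1}^{1} of each monomial x^k gives [2/(k+1) if k even, 0 if k odd]. Integrating term-by-term (or equivalently evaluating the antiderivative F(x) = -3*x^4/2 + 2*x^3/3 + x^2/2 - 2*x at the endpoints):
  F(1) − F(−1) = -7/3 − (1/3) = -8/3.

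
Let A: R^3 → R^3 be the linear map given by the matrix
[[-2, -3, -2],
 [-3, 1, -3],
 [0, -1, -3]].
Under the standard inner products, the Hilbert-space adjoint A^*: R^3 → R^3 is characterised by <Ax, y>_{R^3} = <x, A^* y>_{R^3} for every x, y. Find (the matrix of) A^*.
A^* = A^T =
[[-2, -3, 0],
 [-3, 1, -1],
 [-2, -3, -3]]

For real matrices with standard dot products, the defining identity <Ax, y> = <x, A^* y> gives (Ax)^T y = x^T (A^*) y, i.e. x^T A^T y = x^T (A^*) y. Since this holds for all x, y, we must have A^* = A^T. Therefore
A^* =
[[-2, -3, 0],
 [-3, 1, -1],
 [-2, -3, -3]].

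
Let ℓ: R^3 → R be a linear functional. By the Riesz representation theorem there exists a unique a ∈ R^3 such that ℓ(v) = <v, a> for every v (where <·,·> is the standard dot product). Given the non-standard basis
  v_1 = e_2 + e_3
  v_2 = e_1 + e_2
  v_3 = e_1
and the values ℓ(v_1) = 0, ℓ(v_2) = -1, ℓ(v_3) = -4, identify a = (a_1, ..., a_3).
a = (-4, 3, -3)

Write a = (a_1, ..., a_3) in the standard basis. For each basis vector v_i, ℓ(v_i) = <v_i, a> is a linear equation in the a_j's. Collect the n equations into a matrix system V a = ℓ, where row i of V is v_i (expressed in the standard basis). Since V is invertible (lower-triangular with 1s on the diagonal, up to permutation), solve by back-substitution:
  V =
[[0, 1, 1],
 [1, 1, 0],
 [1, 0, 0]]
  V a = (0, -1, -4)
Solving gives a = (-4, 3, -3).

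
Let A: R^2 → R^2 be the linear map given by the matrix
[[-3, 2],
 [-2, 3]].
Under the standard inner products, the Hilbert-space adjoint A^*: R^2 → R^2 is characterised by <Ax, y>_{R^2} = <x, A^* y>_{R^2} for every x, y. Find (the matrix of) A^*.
A^* = A^T =
[[-3, -2],
 [2, 3]]

For real matrices with standard dot products, the defining identity <Ax, y> = <x, A^* y> gives (Ax)^T y = x^T (A^*) y, i.e. x^T A^T y = x^T (A^*) y. Since this holds for all x, y, we must have A^* = A^T. Therefore
A^* =
[[-3, -2],
 [2, 3]].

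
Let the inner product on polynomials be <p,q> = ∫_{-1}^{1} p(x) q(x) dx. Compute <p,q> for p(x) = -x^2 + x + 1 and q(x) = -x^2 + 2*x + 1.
<p,q> = 12/5

Expand the product: p(x)·q(x) = x^4 - 3*x^3 + 3*x + 1.
∫_{-1}^{1} of each monomial x^k gives [2/(k+1) if k even, 0 if k odd]. Integrating term-by-term (or equivalently evaluating the antiderivative F(x) = x^5/5 - 3*x^4/4 + 3*x^2/2 + x at the endpoints):
  F(1) − F(−1) = 39/20 − (-9/20) = 12/5.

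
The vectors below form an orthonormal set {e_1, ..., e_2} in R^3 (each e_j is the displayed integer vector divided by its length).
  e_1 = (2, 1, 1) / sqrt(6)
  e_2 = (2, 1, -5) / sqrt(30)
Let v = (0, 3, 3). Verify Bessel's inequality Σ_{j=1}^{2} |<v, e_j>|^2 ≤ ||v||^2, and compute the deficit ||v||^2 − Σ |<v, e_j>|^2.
Σ |<v, e_j>|^2 = 54/5; ||v||^2 = 18; deficit = 36/5

Write each e_j = u_j / sqrt(<u_j, u_j>) where u_j is the displayed integer vector. Then <v, e_j> = <v, u_j> / sqrt(<u_j, u_j>), so |<v, e_j>|^2 = <v, u_j>^2 / <u_j, u_j>.
Coefficients: <v, e_1> = 6/sqrt(6), <v, e_2> = -12/sqrt(30).
Square and sum: Σ |<v, e_j>|^2 = 54/5.
Compute ||v||^2 = v·v = 18.
Deficit = 18 − 54/5 = 36/5 ≥ 0, confirming Bessel's inequality. (The deficit equals ||v − Σ <v,e_j> e_j||^2, the squared distance from v to span{e_j}.)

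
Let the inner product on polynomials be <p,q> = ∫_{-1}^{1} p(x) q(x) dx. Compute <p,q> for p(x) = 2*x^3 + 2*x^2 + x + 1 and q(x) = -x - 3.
<p,q> = -172/15

Expand the product: p(x)·q(x) = -2*x^4 - 8*x^3 - 7*x^2 - 4*x - 3.
∫_{-1}^{1} of each monomial x^k gives [2/(k+1) if k even, 0 if k odd]. Integrating term-by-term (or equivalently evaluating the antiderivative F(x) = -2*x^5/5 - 2*x^4 - 7*x^3/3 - 2*x^2 - 3*x at the endpoints):
  F(1) − F(−1) = -146/15 − (26/15) = -172/15.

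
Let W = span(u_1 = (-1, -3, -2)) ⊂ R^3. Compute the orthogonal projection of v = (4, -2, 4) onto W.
proj_W(v) = (3/7, 9/7, 6/7)

Set up U = [u_1 | ... | u_1] ∈ R^(3×1). The projector onto W = col(U) is P = U (U^T U)^(-1) U^T.
Compute U^T U =
  [14],
and U^T v = (-6).
Solve U^T U · c = U^T v for the coefficients: c = (-3/7). The projection is proj_W(v) = U c.
Check: (v - proj_W(v)) · u_1 = 0  (should be 0).
Result: proj_W(v) = (3/7, 9/7, 6/7).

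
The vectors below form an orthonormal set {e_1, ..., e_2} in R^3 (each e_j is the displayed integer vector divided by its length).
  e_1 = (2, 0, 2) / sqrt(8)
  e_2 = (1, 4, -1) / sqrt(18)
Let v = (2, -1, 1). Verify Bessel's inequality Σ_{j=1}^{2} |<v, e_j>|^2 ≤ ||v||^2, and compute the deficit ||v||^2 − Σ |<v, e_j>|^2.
Σ |<v, e_j>|^2 = 5; ||v||^2 = 6; deficit = 1

Write each e_j = u_j / sqrt(<u_j, u_j>) where u_j is the displayed integer vector. Then <v, e_j> = <v, u_j> / sqrt(<u_j, u_j>), so |<v, e_j>|^2 = <v, u_j>^2 / <u_j, u_j>.
Coefficients: <v, e_1> = 6/sqrt(8), <v, e_2> = -3/sqrt(18).
Square and sum: Σ |<v, e_j>|^2 = 5.
Compute ||v||^2 = v·v = 6.
Deficit = 6 − 5 = 1 ≥ 0, confirming Bessel's inequality. (The deficit equals ||v − Σ <v,e_j> e_j||^2, the squared distance from v to span{e_j}.)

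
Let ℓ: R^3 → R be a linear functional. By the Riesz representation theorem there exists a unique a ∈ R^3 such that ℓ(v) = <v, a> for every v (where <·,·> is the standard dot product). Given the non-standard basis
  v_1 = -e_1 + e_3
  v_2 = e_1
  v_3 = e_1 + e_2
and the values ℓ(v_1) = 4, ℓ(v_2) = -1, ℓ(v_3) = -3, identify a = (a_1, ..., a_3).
a = (-1, -2, 3)

Write a = (a_1, ..., a_3) in the standard basis. For each basis vector v_i, ℓ(v_i) = <v_i, a> is a linear equation in the a_j's. Collect the n equations into a matrix system V a = ℓ, where row i of V is v_i (expressed in the standard basis). Since V is invertible (lower-triangular with 1s on the diagonal, up to permutation), solve by back-substitution:
  V =
[[-1, 0, 1],
 [1, 0, 0],
 [1, 1, 0]]
  V a = (4, -1, -3)
Solving gives a = (-1, -2, 3).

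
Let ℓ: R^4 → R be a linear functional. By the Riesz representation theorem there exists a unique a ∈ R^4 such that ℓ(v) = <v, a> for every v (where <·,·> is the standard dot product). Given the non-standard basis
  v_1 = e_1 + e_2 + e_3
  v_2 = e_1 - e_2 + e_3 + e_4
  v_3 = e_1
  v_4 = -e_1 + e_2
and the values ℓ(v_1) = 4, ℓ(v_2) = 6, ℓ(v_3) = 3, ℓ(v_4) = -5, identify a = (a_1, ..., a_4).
a = (3, -2, 3, -2)

Write a = (a_1, ..., a_4) in the standard basis. For each basis vector v_i, ℓ(v_i) = <v_i, a> is a linear equation in the a_j's. Collect the n equations into a matrix system V a = ℓ, where row i of V is v_i (expressed in the standard basis). Since V is invertible (lower-triangular with 1s on the diagonal, up to permutation), solve by back-substitution:
  V =
[[1, 1, 1, 0],
 [1, -1, 1, 1],
 [1, 0, 0, 0],
 [-1, 1, 0, 0]]
  V a = (4, 6, 3, -5)
Solving gives a = (3, -2, 3, -2).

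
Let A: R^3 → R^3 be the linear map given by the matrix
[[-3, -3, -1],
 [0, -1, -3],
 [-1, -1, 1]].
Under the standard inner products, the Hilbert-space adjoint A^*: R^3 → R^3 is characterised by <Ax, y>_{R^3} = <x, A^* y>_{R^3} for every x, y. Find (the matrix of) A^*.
A^* = A^T =
[[-3, 0, -1],
 [-3, -1, -1],
 [-1, -3, 1]]

For real matrices with standard dot products, the defining identity <Ax, y> = <x, A^* y> gives (Ax)^T y = x^T (A^*) y, i.e. x^T A^T y = x^T (A^*) y. Since this holds for all x, y, we must have A^* = A^T. Therefore
A^* =
[[-3, 0, -1],
 [-3, -1, -1],
 [-1, -3, 1]].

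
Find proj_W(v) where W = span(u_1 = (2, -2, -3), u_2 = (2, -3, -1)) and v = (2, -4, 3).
proj_W(v) = (110/69, -292/69, 199/69)

Set up U = [u_1 | ... | u_2] ∈ R^(3×2). The projector onto W = col(U) is P = U (U^T U)^(-1) U^T.
Compute U^T U =
  [17, 13]
  [13, 14],
and U^T v = (3, 13).
Solve U^T U · c = U^T v for the coefficients: c = (-127/69, 182/69). The projection is proj_W(v) = U c.
Check: (v - proj_W(v)) · u_1 = 0  (should be 0).
Check: (v - proj_W(v)) · u_2 = 0  (should be 0).
Result: proj_W(v) = (110/69, -292/69, 199/69).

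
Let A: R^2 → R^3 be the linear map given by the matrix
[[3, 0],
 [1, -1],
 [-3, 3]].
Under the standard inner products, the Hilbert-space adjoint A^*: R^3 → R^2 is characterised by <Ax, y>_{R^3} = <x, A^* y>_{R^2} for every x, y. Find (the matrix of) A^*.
A^* = A^T =
[[3, 1, -3],
 [0, -1, 3]]

For real matrices with standard dot products, the defining identity <Ax, y> = <x, A^* y> gives (Ax)^T y = x^T (A^*) y, i.e. x^T A^T y = x^T (A^*) y. Since this holds for all x, y, we must have A^* = A^T. Therefore
A^* =
[[3, 1, -3],
 [0, -1, 3]].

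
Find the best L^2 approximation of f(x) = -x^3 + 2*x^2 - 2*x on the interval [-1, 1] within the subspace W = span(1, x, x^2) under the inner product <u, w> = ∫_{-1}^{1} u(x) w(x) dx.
g(x) = 2*x^2 - 13*x/5

The best approximation g ∈ W is the orthogonal projection of f onto W. Writing g = a_0 + a_1 x + a_2 x^2, the coefficients solve the normal equations G · a = b where
  G_{ij} = <φ_i, φ_j> and b_i = <f, φ_i>, with φ_0 = 1, φ_1 = x, φ_2 = x^2.
G =
  [2, 0, 2/3]
  [0, 2/3, 0]
  [2/3, 0, 2/5],
b = (4/3, -26/15, 4/5).
Solving gives a_0 = 0, a_1 = -13/5, a_2 = 2, so
  g(x) = 2*x^2 - 13*x/5.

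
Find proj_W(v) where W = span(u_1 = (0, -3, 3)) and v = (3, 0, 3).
proj_W(v) = (0, -3/2, 3/2)

Set up U = [u_1 | ... | u_1] ∈ R^(3×1). The projector onto W = col(U) is P = U (U^T U)^(-1) U^T.
Compute U^T U =
  [18],
and U^T v = (9).
Solve U^T U · c = U^T v for the coefficients: c = (1/2). The projection is proj_W(v) = U c.
Check: (v - proj_W(v)) · u_1 = 0  (should be 0).
Result: proj_W(v) = (0, -3/2, 3/2).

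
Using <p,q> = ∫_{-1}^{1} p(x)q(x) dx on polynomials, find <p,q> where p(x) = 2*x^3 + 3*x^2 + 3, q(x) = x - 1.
<p,q> = -36/5

Expand the product: p(x)·q(x) = 2*x^4 + x^3 - 3*x^2 + 3*x - 3.
∫_{-1}^{1} of each monomial x^k gives [2/(k+1) if k even, 0 if k odd]. Integrating term-by-term (or equivalently evaluating the antiderivative F(x) = 2*x^5/5 + x^4/4 - x^3 + 3*x^2/2 - 3*x at the endpoints):
  F(1) − F(−1) = -37/20 − (107/20) = -36/5.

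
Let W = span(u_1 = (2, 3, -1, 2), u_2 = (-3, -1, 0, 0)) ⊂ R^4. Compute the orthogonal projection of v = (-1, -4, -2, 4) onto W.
proj_W(v) = (-224/99, -7/33, -23/99, 46/99)

Set up U = [u_1 | ... | u_2] ∈ R^(4×2). The projector onto W = col(U) is P = U (U^T U)^(-1) U^T.
Compute U^T U =
  [18, -9]
  [-9, 10],
and U^T v = (-4, 7).
Solve U^T U · c = U^T v for the coefficients: c = (23/99, 10/11). The projection is proj_W(v) = U c.
Check: (v - proj_W(v)) · u_1 = 0  (should be 0).
Check: (v - proj_W(v)) · u_2 = 0  (should be 0).
Result: proj_W(v) = (-224/99, -7/33, -23/99, 46/99).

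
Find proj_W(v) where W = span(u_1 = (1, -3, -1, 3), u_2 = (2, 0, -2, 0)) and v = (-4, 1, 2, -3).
proj_W(v) = (-3, 2, 3, -2)

Set up U = [u_1 | ... | u_2] ∈ R^(4×2). The projector onto W = col(U) is P = U (U^T U)^(-1) U^T.
Compute U^T U =
  [20, 4]
  [4, 8],
and U^T v = (-18, -12).
Solve U^T U · c = U^T v for the coefficients: c = (-2/3, -7/6). The projection is proj_W(v) = U c.
Check: (v - proj_W(v)) · u_1 = 0  (should be 0).
Check: (v - proj_W(v)) · u_2 = 0  (should be 0).
Result: proj_W(v) = (-3, 2, 3, -2).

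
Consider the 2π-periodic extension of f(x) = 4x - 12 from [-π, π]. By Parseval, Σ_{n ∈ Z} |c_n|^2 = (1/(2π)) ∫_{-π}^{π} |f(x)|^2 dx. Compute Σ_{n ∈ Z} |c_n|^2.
Σ |c_n|^2 = 16π^2/3 + 144

Expand and integrate term by term over [-π, π]:
  ∫ (4x)^2 dx = 16·(2π^3/3); ∫ 2·4·(-12)·x dx = 0 (odd integrand); ∫ (-12)^2 dx = 144·2π.
So (1/(2π)) ∫_{-π}^{π} (4x - 12)^2 dx = 16π^2/3 + 144 = 16π^2/3 + 144.
Parseval ⇒ Σ |c_n|^2 = 16π^2/3 + 144.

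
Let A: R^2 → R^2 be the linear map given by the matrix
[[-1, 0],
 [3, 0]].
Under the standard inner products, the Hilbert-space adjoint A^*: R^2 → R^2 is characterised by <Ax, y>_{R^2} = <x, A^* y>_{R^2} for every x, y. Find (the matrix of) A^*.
A^* = A^T =
[[-1, 3],
 [0, 0]]

For real matrices with standard dot products, the defining identity <Ax, y> = <x, A^* y> gives (Ax)^T y = x^T (A^*) y, i.e. x^T A^T y = x^T (A^*) y. Since this holds for all x, y, we must have A^* = A^T. Therefore
A^* =
[[-1, 3],
 [0, 0]].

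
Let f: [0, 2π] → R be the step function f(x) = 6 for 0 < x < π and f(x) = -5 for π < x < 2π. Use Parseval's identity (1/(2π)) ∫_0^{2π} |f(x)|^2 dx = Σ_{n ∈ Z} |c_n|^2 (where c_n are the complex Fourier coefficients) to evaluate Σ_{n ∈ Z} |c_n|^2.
Σ |c_n|^2 = 61/2

Parseval equates the L^2 energy of f (normalised by 1/(2π)) with the ℓ^2 sum of its Fourier coefficients: (1/(2π)) ∫_0^{2π} |f|^2 = Σ |c_n|^2.
Compute the left side: (1/(2π)) [∫_0^π 6^2 dx + ∫_π^{2π} (-5)^2 dx] = (1/(2π)) · (36π + 25π) = (36 + 25)/2 = 61/2.
So Σ_{n ∈ Z} |c_n|^2 = 61/2.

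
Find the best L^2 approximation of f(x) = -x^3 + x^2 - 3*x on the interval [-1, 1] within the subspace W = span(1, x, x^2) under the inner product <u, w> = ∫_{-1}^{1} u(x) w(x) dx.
g(x) = x^2 - 18*x/5

The best approximation g ∈ W is the orthogonal projection of f onto W. Writing g = a_0 + a_1 x + a_2 x^2, the coefficients solve the normal equations G · a = b where
  G_{ij} = <φ_i, φ_j> and b_i = <f, φ_i>, with φ_0 = 1, φ_1 = x, φ_2 = x^2.
G =
  [2, 0, 2/3]
  [0, 2/3, 0]
  [2/3, 0, 2/5],
b = (2/3, -12/5, 2/5).
Solving gives a_0 = 0, a_1 = -18/5, a_2 = 1, so
  g(x) = x^2 - 18*x/5.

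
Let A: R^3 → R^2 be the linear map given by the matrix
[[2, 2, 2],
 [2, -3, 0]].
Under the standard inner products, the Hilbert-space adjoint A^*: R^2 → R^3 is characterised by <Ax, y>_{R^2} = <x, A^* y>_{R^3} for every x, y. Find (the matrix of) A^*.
A^* = A^T =
[[2, 2],
 [2, -3],
 [2, 0]]

For real matrices with standard dot products, the defining identity <Ax, y> = <x, A^* y> gives (Ax)^T y = x^T (A^*) y, i.e. x^T A^T y = x^T (A^*) y. Since this holds for all x, y, we must have A^* = A^T. Therefore
A^* =
[[2, 2],
 [2, -3],
 [2, 0]].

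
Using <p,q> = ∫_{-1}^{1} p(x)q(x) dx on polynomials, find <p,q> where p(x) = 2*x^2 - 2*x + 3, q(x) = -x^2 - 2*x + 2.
<p,q> = 218/15

Expand the product: p(x)·q(x) = -2*x^4 - 2*x^3 + 5*x^2 - 10*x + 6.
∫_{-1}^{1} of each monomial x^k gives [2/(k+1) if k even, 0 if k odd]. Integrating term-by-term (or equivalently evaluating the antiderivative F(x) = -2*x^5/5 - x^4/2 + 5*x^3/3 - 5*x^2 + 6*x at the endpoints):
  F(1) − F(−1) = 53/30 − (-383/30) = 218/15.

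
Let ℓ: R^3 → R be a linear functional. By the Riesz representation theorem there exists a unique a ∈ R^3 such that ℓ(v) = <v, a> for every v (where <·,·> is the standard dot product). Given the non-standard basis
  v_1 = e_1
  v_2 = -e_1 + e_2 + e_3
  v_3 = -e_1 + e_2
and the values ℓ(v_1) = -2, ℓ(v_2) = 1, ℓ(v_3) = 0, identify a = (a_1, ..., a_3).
a = (-2, -2, 1)

Write a = (a_1, ..., a_3) in the standard basis. For each basis vector v_i, ℓ(v_i) = <v_i, a> is a linear equation in the a_j's. Collect the n equations into a matrix system V a = ℓ, where row i of V is v_i (expressed in the standard basis). Since V is invertible (lower-triangular with 1s on the diagonal, up to permutation), solve by back-substitution:
  V =
[[1, 0, 0],
 [-1, 1, 1],
 [-1, 1, 0]]
  V a = (-2, 1, 0)
Solving gives a = (-2, -2, 1).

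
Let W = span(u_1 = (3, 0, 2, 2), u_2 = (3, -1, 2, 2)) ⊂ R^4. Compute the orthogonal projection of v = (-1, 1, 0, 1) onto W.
proj_W(v) = (-3/17, 1, -2/17, -2/17)

Set up U = [u_1 | ... | u_2] ∈ R^(4×2). The projector onto W = col(U) is P = U (U^T U)^(-1) U^T.
Compute U^T U =
  [17, 17]
  [17, 18],
and U^T v = (-1, -2).
Solve U^T U · c = U^T v for the coefficients: c = (16/17, -1). The projection is proj_W(v) = U c.
Check: (v - proj_W(v)) · u_1 = 0  (should be 0).
Check: (v - proj_W(v)) · u_2 = 0  (should be 0).
Result: proj_W(v) = (-3/17, 1, -2/17, -2/17).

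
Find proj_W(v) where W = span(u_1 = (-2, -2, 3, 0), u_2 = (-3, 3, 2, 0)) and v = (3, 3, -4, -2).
proj_W(v) = (36/13, 492/169, -712/169, 0)

Set up U = [u_1 | ... | u_2] ∈ R^(4×2). The projector onto W = col(U) is P = U (U^T U)^(-1) U^T.
Compute U^T U =
  [17, 6]
  [6, 22],
and U^T v = (-24, -8).
Solve U^T U · c = U^T v for the coefficients: c = (-240/169, 4/169). The projection is proj_W(v) = U c.
Check: (v - proj_W(v)) · u_1 = 0  (should be 0).
Check: (v - proj_W(v)) · u_2 = 0  (should be 0).
Result: proj_W(v) = (36/13, 492/169, -712/169, 0).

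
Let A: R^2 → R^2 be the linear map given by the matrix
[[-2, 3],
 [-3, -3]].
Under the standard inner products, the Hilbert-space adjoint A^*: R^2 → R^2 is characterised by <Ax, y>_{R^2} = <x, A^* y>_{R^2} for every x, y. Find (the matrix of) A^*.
A^* = A^T =
[[-2, -3],
 [3, -3]]

For real matrices with standard dot products, the defining identity <Ax, y> = <x, A^* y> gives (Ax)^T y = x^T (A^*) y, i.e. x^T A^T y = x^T (A^*) y. Since this holds for all x, y, we must have A^* = A^T. Therefore
A^* =
[[-2, -3],
 [3, -3]].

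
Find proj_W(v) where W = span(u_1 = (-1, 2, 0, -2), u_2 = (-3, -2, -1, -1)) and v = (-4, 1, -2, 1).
proj_W(v) = (-167/67, -46/67, -95/134, -193/134)

Set up U = [u_1 | ... | u_2] ∈ R^(4×2). The projector onto W = col(U) is P = U (U^T U)^(-1) U^T.
Compute U^T U =
  [9, 1]
  [1, 15],
and U^T v = (4, 11).
Solve U^T U · c = U^T v for the coefficients: c = (49/134, 95/134). The projection is proj_W(v) = U c.
Check: (v - proj_W(v)) · u_1 = 0  (should be 0).
Check: (v - proj_W(v)) · u_2 = 0  (should be 0).
Result: proj_W(v) = (-167/67, -46/67, -95/134, -193/134).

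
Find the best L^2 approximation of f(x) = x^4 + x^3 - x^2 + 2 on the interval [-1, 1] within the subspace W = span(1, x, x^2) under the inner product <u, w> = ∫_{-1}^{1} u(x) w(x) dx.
g(x) = -x^2/7 + 3*x/5 + 67/35

The best approximation g ∈ W is the orthogonal projection of f onto W. Writing g = a_0 + a_1 x + a_2 x^2, the coefficients solve the normal equations G · a = b where
  G_{ij} = <φ_i, φ_j> and b_i = <f, φ_i>, with φ_0 = 1, φ_1 = x, φ_2 = x^2.
G =
  [2, 0, 2/3]
  [0, 2/3, 0]
  [2/3, 0, 2/5],
b = (56/15, 2/5, 128/105).
Solving gives a_0 = 67/35, a_1 = 3/5, a_2 = -1/7, so
  g(x) = -x^2/7 + 3*x/5 + 67/35.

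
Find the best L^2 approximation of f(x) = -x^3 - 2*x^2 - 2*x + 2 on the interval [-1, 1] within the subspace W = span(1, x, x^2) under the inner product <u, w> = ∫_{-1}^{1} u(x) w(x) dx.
g(x) = -2*x^2 - 13*x/5 + 2

The best approximation g ∈ W is the orthogonal projection of f onto W. Writing g = a_0 + a_1 x + a_2 x^2, the coefficients solve the normal equations G · a = b where
  G_{ij} = <φ_i, φ_j> and b_i = <f, φ_i>, with φ_0 = 1, φ_1 = x, φ_2 = x^2.
G =
  [2, 0, 2/3]
  [0, 2/3, 0]
  [2/3, 0, 2/5],
b = (8/3, -26/15, 8/15).
Solving gives a_0 = 2, a_1 = -13/5, a_2 = -2, so
  g(x) = -2*x^2 - 13*x/5 + 2.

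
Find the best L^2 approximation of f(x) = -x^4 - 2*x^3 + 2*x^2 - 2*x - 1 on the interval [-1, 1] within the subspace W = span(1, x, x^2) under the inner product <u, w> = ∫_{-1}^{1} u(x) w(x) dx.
g(x) = 8*x^2/7 - 16*x/5 - 32/35

The best approximation g ∈ W is the orthogonal projection of f onto W. Writing g = a_0 + a_1 x + a_2 x^2, the coefficients solve the normal equations G · a = b where
  G_{ij} = <φ_i, φ_j> and b_i = <f, φ_i>, with φ_0 = 1, φ_1 = x, φ_2 = x^2.
G =
  [2, 0, 2/3]
  [0, 2/3, 0]
  [2/3, 0, 2/5],
b = (-16/15, -32/15, -16/105).
Solving gives a_0 = -32/35, a_1 = -16/5, a_2 = 8/7, so
  g(x) = 8*x^2/7 - 16*x/5 - 32/35.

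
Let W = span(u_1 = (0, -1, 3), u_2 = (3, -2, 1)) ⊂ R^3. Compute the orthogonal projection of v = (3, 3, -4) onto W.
proj_W(v) = (39/23, 15/23, -110/23)

Set up U = [u_1 | ... | u_2] ∈ R^(3×2). The projector onto W = col(U) is P = U (U^T U)^(-1) U^T.
Compute U^T U =
  [10, 5]
  [5, 14],
and U^T v = (-15, -1).
Solve U^T U · c = U^T v for the coefficients: c = (-41/23, 13/23). The projection is proj_W(v) = U c.
Check: (v - proj_W(v)) · u_1 = 0  (should be 0).
Check: (v - proj_W(v)) · u_2 = 0  (should be 0).
Result: proj_W(v) = (39/23, 15/23, -110/23).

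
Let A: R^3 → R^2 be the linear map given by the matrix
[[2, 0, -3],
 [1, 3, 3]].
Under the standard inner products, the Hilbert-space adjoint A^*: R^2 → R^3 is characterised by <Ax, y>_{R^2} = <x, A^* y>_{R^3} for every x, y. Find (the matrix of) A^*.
A^* = A^T =
[[2, 1],
 [0, 3],
 [-3, 3]]

For real matrices with standard dot products, the defining identity <Ax, y> = <x, A^* y> gives (Ax)^T y = x^T (A^*) y, i.e. x^T A^T y = x^T (A^*) y. Since this holds for all x, y, we must have A^* = A^T. Therefore
A^* =
[[2, 1],
 [0, 3],
 [-3, 3]].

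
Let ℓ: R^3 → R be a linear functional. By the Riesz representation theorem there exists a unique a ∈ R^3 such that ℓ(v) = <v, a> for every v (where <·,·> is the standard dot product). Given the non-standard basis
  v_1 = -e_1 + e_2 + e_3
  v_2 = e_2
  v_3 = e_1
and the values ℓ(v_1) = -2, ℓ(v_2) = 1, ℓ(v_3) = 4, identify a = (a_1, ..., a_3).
a = (4, 1, 1)

Write a = (a_1, ..., a_3) in the standard basis. For each basis vector v_i, ℓ(v_i) = <v_i, a> is a linear equation in the a_j's. Collect the n equations into a matrix system V a = ℓ, where row i of V is v_i (expressed in the standard basis). Since V is invertible (lower-triangular with 1s on the diagonal, up to permutation), solve by back-substitution:
  V =
[[-1, 1, 1],
 [0, 1, 0],
 [1, 0, 0]]
  V a = (-2, 1, 4)
Solving gives a = (4, 1, 1).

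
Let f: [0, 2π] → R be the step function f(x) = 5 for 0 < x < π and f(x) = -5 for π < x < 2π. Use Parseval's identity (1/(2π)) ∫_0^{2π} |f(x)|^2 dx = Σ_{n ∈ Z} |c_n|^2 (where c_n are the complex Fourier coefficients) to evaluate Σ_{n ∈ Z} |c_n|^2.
Σ |c_n|^2 = 25

Parseval equates the L^2 energy of f (normalised by 1/(2π)) with the ℓ^2 sum of its Fourier coefficients: (1/(2π)) ∫_0^{2π} |f|^2 = Σ |c_n|^2.
Compute the left side: (1/(2π)) [∫_0^π 5^2 dx + ∫_π^{2π} (-5)^2 dx] = (1/(2π)) · (25π + 25π) = (25 + 25)/2 = 25.
So Σ_{n ∈ Z} |c_n|^2 = 25.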